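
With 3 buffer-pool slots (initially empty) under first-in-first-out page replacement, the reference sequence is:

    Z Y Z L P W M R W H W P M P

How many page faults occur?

Z: fault, frames {Z}
Y: fault, frames {Z,Y}
Z: hit
L: fault, frames {Z,Y,L}
P: fault, evict Z, frames {Y,L,P}
W: fault, evict Y, frames {L,P,W}
M: fault, evict L, frames {P,W,M}
R: fault, evict P, frames {W,M,R}
W: hit
H: fault, evict W, frames {M,R,H}
W: fault, evict M, frames {R,H,W}
P: fault, evict R, frames {H,W,P}
M: fault, evict H, frames {W,P,M}
P: hit
Page faults: 11.

11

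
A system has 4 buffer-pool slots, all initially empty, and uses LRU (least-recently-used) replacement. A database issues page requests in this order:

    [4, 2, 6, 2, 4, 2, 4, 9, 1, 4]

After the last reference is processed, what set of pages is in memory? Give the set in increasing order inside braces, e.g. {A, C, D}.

{1, 2, 4, 9}

4 → fault, frames {4}
2 → fault, frames {4,2}
6 → fault, frames {4,2,6}
2 → hit
4 → hit
2 → hit
4 → hit
9 → fault, frames {6,2,4,9}
1 → fault, evict 6, frames {2,4,9,1}
4 → hit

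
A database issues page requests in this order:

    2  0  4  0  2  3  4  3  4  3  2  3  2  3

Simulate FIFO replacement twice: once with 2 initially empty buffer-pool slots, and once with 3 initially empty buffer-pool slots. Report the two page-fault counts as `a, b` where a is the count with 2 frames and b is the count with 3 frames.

8, 5

2 frames: F F F . F F F . . . F F . . → 8 faults.
3 frames: F F F . . F . . . . F . . . → 5 faults.
5 < 8: adding a frame reduced faults, as is typical.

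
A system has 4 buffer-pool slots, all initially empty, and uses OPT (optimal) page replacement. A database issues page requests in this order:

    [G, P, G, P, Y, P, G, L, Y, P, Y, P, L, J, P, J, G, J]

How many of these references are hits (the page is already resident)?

13

G: fault, frames (G)
P: fault, frames (G P)
G: hit
P: hit
Y: fault, frames (G P Y)
P: hit
G: hit
L: fault, frames (G P Y L)
Y: hit
P: hit
Y: hit
P: hit
L: hit
J: fault, evict L, frames (G P Y J)
P: hit
J: hit
G: hit
J: hit
Hits: 13.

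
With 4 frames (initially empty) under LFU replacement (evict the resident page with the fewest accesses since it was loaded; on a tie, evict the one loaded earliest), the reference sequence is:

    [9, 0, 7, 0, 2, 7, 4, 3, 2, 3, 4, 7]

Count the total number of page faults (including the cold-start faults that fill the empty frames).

9 -> fault, frames {9}
0 -> fault, frames {9,0}
7 -> fault, frames {9,0,7}
0 -> hit
2 -> fault, frames {9,0,7,2}
7 -> hit
4 -> fault, evict 9, frames {0,7,2,4}
3 -> fault, evict 2, frames {0,7,4,3}
2 -> fault, evict 4, frames {0,7,3,2}
3 -> hit
4 -> fault, evict 2, frames {0,7,3,4}
7 -> hit
Page faults: 8.

8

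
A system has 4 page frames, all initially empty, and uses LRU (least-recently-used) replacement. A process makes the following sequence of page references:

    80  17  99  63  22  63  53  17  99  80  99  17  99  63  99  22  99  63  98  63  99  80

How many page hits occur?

9

80 → miss, frames {80}
17 → miss, frames {80,17}
99 → miss, frames {80,17,99}
63 → miss, frames {80,17,99,63}
22 → miss, evict 80, frames {17,99,63,22}
63 → hit
53 → miss, evict 17, frames {99,22,63,53}
17 → miss, evict 99, frames {22,63,53,17}
99 → miss, evict 22, frames {63,53,17,99}
80 → miss, evict 63, frames {53,17,99,80}
99 → hit
17 → hit
99 → hit
63 → miss, evict 53, frames {80,17,99,63}
99 → hit
22 → miss, evict 80, frames {17,63,99,22}
99 → hit
63 → hit
98 → miss, evict 17, frames {22,99,63,98}
63 → hit
99 → hit
80 → miss, evict 22, frames {98,63,99,80}
Hits: 9.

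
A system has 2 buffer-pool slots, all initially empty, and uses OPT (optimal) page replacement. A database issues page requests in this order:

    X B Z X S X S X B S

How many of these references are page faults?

X → miss, frames [X]
B → miss, frames [X, B]
Z → miss, evict B, frames [X, Z]
X → hit
S → miss, evict Z, frames [X, S]
X → hit
S → hit
X → hit
B → miss, evict X, frames [S, B]
S → hit
Page faults: 5.

5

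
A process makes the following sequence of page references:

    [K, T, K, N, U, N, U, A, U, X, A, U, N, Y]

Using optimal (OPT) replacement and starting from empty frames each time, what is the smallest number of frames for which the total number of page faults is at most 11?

2

f=1: 14 faults
f=2: 9 faults
f=3: 8 faults
f=4: 7 faults
f=5: 7 faults
f=6: 7 faults
f=7: 7 faults
Smallest f with faults ≤ 11 is 2.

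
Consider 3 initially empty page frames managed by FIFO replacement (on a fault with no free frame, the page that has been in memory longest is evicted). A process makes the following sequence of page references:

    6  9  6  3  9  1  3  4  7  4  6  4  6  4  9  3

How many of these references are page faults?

9

6: fault, frames [6]
9: fault, frames [6, 9]
6: hit
3: fault, frames [6, 9, 3]
9: hit
1: fault, evict 6, frames [9, 3, 1]
3: hit
4: fault, evict 9, frames [3, 1, 4]
7: fault, evict 3, frames [1, 4, 7]
4: hit
6: fault, evict 1, frames [4, 7, 6]
4: hit
6: hit
4: hit
9: fault, evict 4, frames [7, 6, 9]
3: fault, evict 7, frames [6, 9, 3]
Page faults: 9.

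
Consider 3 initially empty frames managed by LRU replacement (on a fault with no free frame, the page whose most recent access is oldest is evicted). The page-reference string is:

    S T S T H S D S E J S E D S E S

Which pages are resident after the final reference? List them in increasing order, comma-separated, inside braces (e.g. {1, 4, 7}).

{D, E, S}

S -> fault, frames [S]
T -> fault, frames [S, T]
S -> hit
T -> hit
H -> fault, frames [S, T, H]
S -> hit
D -> fault, evict T, frames [H, S, D]
S -> hit
E -> fault, evict H, frames [D, S, E]
J -> fault, evict D, frames [S, E, J]
S -> hit
E -> hit
D -> fault, evict J, frames [S, E, D]
S -> hit
E -> hit
S -> hit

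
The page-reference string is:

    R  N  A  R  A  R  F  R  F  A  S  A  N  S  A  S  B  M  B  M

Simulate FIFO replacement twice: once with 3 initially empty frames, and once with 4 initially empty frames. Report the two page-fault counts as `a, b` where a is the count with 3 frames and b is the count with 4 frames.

3 frames: F F F . . . F F . . F F F . . . F F . . → 10 faults.
4 frames: F F F . . . F . . . F . . . . . F F . . → 7 faults.
7 < 10: adding a frame reduced faults, as is typical.

10, 7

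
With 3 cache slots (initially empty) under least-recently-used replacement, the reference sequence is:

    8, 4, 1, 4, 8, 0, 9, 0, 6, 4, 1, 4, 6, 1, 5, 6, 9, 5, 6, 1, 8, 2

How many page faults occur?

8 -> fault, frames {8}
4 -> fault, frames {8,4}
1 -> fault, frames {8,4,1}
4 -> hit
8 -> hit
0 -> fault, evict 1, frames {4,8,0}
9 -> fault, evict 4, frames {8,0,9}
0 -> hit
6 -> fault, evict 8, frames {9,0,6}
4 -> fault, evict 9, frames {0,6,4}
1 -> fault, evict 0, frames {6,4,1}
4 -> hit
6 -> hit
1 -> hit
5 -> fault, evict 4, frames {6,1,5}
6 -> hit
9 -> fault, evict 1, frames {5,6,9}
5 -> hit
6 -> hit
1 -> fault, evict 9, frames {5,6,1}
8 -> fault, evict 5, frames {6,1,8}
2 -> fault, evict 6, frames {1,8,2}
Page faults: 13.

13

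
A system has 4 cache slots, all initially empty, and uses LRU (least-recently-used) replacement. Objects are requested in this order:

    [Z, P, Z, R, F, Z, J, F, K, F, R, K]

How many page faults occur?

Z: miss, frames {Z}
P: miss, frames {Z,P}
Z: hit
R: miss, frames {P,Z,R}
F: miss, frames {P,Z,R,F}
Z: hit
J: miss, evict P, frames {R,F,Z,J}
F: hit
K: miss, evict R, frames {Z,J,F,K}
F: hit
R: miss, evict Z, frames {J,K,F,R}
K: hit
Page faults: 7.

7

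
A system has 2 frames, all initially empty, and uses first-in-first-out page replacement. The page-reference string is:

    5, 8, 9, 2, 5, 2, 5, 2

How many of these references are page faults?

5

5 -> miss, frames (5)
8 -> miss, frames (5 8)
9 -> miss, evict 5, frames (8 9)
2 -> miss, evict 8, frames (9 2)
5 -> miss, evict 9, frames (2 5)
2 -> hit
5 -> hit
2 -> hit
Page faults: 5.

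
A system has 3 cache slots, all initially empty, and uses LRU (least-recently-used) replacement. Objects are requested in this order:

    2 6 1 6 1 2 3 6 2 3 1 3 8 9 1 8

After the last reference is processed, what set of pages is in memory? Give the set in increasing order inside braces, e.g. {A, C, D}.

2 → fault, frames (2)
6 → fault, frames (2 6)
1 → fault, frames (2 6 1)
6 → hit
1 → hit
2 → hit
3 → fault, evict 6, frames (1 2 3)
6 → fault, evict 1, frames (2 3 6)
2 → hit
3 → hit
1 → fault, evict 6, frames (2 3 1)
3 → hit
8 → fault, evict 2, frames (1 3 8)
9 → fault, evict 1, frames (3 8 9)
1 → fault, evict 3, frames (8 9 1)
8 → hit

{1, 8, 9}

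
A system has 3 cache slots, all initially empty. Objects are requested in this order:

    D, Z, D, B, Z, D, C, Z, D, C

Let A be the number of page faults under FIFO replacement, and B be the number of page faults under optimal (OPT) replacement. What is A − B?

Under FIFO: F F . F . . F . F . → 5 faults.
Under OPT: F F . F . . F . . . → 4 faults.
A − B = 5 − 4 = 1.

1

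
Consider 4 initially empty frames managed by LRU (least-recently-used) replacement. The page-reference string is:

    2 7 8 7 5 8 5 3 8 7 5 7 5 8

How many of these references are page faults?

2 → fault, frames [2]
7 → fault, frames [2, 7]
8 → fault, frames [2, 7, 8]
7 → hit
5 → fault, frames [2, 8, 7, 5]
8 → hit
5 → hit
3 → fault, evict 2, frames [7, 8, 5, 3]
8 → hit
7 → hit
5 → hit
7 → hit
5 → hit
8 → hit
Page faults: 5.

5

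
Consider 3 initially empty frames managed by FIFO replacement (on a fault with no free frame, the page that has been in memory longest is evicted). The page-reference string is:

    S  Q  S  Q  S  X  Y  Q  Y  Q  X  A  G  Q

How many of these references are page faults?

7

S -> miss, frames (S)
Q -> miss, frames (S Q)
S -> hit
Q -> hit
S -> hit
X -> miss, frames (S Q X)
Y -> miss, evict S, frames (Q X Y)
Q -> hit
Y -> hit
Q -> hit
X -> hit
A -> miss, evict Q, frames (X Y A)
G -> miss, evict X, frames (Y A G)
Q -> miss, evict Y, frames (A G Q)
Page faults: 7.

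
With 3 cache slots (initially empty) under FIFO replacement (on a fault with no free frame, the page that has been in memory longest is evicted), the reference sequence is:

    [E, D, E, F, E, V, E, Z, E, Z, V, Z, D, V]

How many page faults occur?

E: miss, frames {E}
D: miss, frames {E,D}
E: hit
F: miss, frames {E,D,F}
E: hit
V: miss, evict E, frames {D,F,V}
E: miss, evict D, frames {F,V,E}
Z: miss, evict F, frames {V,E,Z}
E: hit
Z: hit
V: hit
Z: hit
D: miss, evict V, frames {E,Z,D}
V: miss, evict E, frames {Z,D,V}
Page faults: 8.

8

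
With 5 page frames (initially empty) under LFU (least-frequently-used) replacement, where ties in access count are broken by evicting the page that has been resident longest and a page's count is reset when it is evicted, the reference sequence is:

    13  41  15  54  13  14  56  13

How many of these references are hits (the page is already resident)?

2

13 → fault, frames (13)
41 → fault, frames (13 41)
15 → fault, frames (13 41 15)
54 → fault, frames (13 41 15 54)
13 → hit
14 → fault, frames (13 41 15 54 14)
56 → fault, evict 41, frames (13 15 54 14 56)
13 → hit
Hits: 2.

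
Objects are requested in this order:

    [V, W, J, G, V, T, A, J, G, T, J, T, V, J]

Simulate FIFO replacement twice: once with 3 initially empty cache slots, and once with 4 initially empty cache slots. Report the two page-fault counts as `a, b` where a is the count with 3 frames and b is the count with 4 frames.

3 frames: F F F F F F F F F F . . F F → 12 faults.
4 frames: F F F F . F F . . . . . F F → 8 faults.
8 < 12: adding a frame reduced faults, as is typical.

12, 8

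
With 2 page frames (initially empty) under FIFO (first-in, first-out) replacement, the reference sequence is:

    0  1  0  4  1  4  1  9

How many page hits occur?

0: fault, frames {0}
1: fault, frames {0,1}
0: hit
4: fault, evict 0, frames {1,4}
1: hit
4: hit
1: hit
9: fault, evict 1, frames {4,9}
Hits: 4.

4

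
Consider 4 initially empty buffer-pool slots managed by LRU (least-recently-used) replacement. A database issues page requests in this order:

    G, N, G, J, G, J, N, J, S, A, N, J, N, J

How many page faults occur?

5

G → miss, frames (G)
N → miss, frames (G N)
G → hit
J → miss, frames (N G J)
G → hit
J → hit
N → hit
J → hit
S → miss, frames (G N J S)
A → miss, evict G, frames (N J S A)
N → hit
J → hit
N → hit
J → hit
Page faults: 5.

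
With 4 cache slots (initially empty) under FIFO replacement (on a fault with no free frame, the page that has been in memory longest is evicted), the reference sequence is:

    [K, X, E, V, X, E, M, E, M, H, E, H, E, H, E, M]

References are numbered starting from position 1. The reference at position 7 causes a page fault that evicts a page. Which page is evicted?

pos 1: K: miss, frames [K]
pos 2: X: miss, frames [K, X]
pos 3: E: miss, frames [K, X, E]
pos 4: V: miss, frames [K, X, E, V]
pos 5: X: hit
pos 6: E: hit
pos 7: M: miss, evict K, frames [X, E, V, M]
At position 7, page K is evicted.

K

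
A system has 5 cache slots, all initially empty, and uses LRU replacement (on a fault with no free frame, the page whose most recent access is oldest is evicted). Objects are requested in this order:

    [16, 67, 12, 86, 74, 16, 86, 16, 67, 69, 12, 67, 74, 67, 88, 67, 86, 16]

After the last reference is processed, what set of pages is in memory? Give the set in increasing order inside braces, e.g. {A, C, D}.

{16, 67, 74, 86, 88}

16: fault, frames [16]
67: fault, frames [16, 67]
12: fault, frames [16, 67, 12]
86: fault, frames [16, 67, 12, 86]
74: fault, frames [16, 67, 12, 86, 74]
16: hit
86: hit
16: hit
67: hit
69: fault, evict 12, frames [74, 86, 16, 67, 69]
12: fault, evict 74, frames [86, 16, 67, 69, 12]
67: hit
74: fault, evict 86, frames [16, 69, 12, 67, 74]
67: hit
88: fault, evict 16, frames [69, 12, 74, 67, 88]
67: hit
86: fault, evict 69, frames [12, 74, 88, 67, 86]
16: fault, evict 12, frames [74, 88, 67, 86, 16]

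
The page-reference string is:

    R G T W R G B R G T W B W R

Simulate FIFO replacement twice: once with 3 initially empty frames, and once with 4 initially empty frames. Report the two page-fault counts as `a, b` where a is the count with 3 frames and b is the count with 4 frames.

10, 11

3 frames: F F F F F F F . . F F . . F → 10 faults.
4 frames: F F F F . . F F F F F F . F → 11 faults.
11 > 10: adding a frame increased faults — Belady's anomaly.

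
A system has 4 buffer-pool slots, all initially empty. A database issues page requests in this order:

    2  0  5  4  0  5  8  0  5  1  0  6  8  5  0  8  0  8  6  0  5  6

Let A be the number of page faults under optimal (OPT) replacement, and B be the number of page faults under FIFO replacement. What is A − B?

-3

Under OPT: F F F F . . F . . F . F . . . . . . . . . . → 7 faults.
Under FIFO: F F F F . . F . . F F F . F . F . . . . . . → 10 faults.
A − B = 7 − 10 = -3.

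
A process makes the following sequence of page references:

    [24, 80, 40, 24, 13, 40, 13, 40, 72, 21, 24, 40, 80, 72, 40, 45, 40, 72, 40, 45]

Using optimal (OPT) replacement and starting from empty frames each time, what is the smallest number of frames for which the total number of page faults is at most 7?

5

f=1: 20 faults
f=2: 12 faults
f=3: 9 faults
f=4: 8 faults
f=5: 7 faults
f=6: 7 faults
f=7: 7 faults
Smallest f with faults ≤ 7 is 5.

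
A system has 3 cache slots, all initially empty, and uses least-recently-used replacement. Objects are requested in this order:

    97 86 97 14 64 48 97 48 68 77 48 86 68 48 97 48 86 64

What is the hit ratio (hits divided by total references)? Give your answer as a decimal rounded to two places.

97 → miss, frames [97]
86 → miss, frames [97, 86]
97 → hit
14 → miss, frames [86, 97, 14]
64 → miss, evict 86, frames [97, 14, 64]
48 → miss, evict 97, frames [14, 64, 48]
97 → miss, evict 14, frames [64, 48, 97]
48 → hit
68 → miss, evict 64, frames [97, 48, 68]
77 → miss, evict 97, frames [48, 68, 77]
48 → hit
86 → miss, evict 68, frames [77, 48, 86]
68 → miss, evict 77, frames [48, 86, 68]
48 → hit
97 → miss, evict 86, frames [68, 48, 97]
48 → hit
86 → miss, evict 68, frames [97, 48, 86]
64 → miss, evict 97, frames [48, 86, 64]
Hits: 5 of 18 references → 5/18 = 0.2778.

0.28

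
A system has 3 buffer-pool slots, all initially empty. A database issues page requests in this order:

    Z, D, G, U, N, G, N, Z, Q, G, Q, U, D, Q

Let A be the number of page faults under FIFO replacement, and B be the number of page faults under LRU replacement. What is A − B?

1

Under FIFO: F F F F F . . F F F . F F F → 11 faults.
Under LRU: F F F F F . . F F F . F F . → 10 faults.
A − B = 11 − 10 = 1.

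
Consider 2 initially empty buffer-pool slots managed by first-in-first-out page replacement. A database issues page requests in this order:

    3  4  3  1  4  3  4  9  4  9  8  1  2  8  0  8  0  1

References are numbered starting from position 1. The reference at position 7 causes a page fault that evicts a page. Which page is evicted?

pos 1: 3: fault, frames [3]
pos 2: 4: fault, frames [3, 4]
pos 3: 3: hit
pos 4: 1: fault, evict 3, frames [4, 1]
pos 5: 4: hit
pos 6: 3: fault, evict 4, frames [1, 3]
pos 7: 4: fault, evict 1, frames [3, 4]
At position 7, page 1 is evicted.

1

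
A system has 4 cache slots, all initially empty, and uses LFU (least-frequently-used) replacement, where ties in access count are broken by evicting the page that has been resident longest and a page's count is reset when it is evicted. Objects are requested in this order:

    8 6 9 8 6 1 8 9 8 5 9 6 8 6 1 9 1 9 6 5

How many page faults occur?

7

8: miss, frames {8}
6: miss, frames {8,6}
9: miss, frames {8,6,9}
8: hit
6: hit
1: miss, frames {8,6,9,1}
8: hit
9: hit
8: hit
5: miss, evict 1, frames {8,6,9,5}
9: hit
6: hit
8: hit
6: hit
1: miss, evict 5, frames {8,6,9,1}
9: hit
1: hit
9: hit
6: hit
5: miss, evict 1, frames {8,6,9,5}
Page faults: 7.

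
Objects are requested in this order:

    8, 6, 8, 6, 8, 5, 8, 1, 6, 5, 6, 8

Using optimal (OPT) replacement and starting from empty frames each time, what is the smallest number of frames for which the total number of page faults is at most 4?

f=1: 12 faults
f=2: 6 faults
f=3: 5 faults
f=4: 4 faults
Smallest f with faults ≤ 4 is 4.

4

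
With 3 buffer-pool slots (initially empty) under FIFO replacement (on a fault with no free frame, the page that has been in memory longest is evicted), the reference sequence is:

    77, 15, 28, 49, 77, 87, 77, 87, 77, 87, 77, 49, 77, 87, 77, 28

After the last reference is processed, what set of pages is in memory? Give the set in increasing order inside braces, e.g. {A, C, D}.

{28, 77, 87}

77 -> fault, frames [77]
15 -> fault, frames [77, 15]
28 -> fault, frames [77, 15, 28]
49 -> fault, evict 77, frames [15, 28, 49]
77 -> fault, evict 15, frames [28, 49, 77]
87 -> fault, evict 28, frames [49, 77, 87]
77 -> hit
87 -> hit
77 -> hit
87 -> hit
77 -> hit
49 -> hit
77 -> hit
87 -> hit
77 -> hit
28 -> fault, evict 49, frames [77, 87, 28]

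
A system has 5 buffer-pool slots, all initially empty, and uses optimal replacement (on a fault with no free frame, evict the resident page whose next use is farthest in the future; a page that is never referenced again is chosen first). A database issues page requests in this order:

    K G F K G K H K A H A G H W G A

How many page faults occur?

6

K -> miss, frames (K)
G -> miss, frames (K G)
F -> miss, frames (K G F)
K -> hit
G -> hit
K -> hit
H -> miss, frames (K G F H)
K -> hit
A -> miss, frames (K G F H A)
H -> hit
A -> hit
G -> hit
H -> hit
W -> miss, evict H, frames (K G F A W)
G -> hit
A -> hit
Page faults: 6.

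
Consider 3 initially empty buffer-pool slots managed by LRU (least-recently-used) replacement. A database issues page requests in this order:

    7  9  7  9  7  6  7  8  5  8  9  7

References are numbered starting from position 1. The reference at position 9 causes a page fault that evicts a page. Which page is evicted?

6

pos 1: 7 -> miss, frames {7}
pos 2: 9 -> miss, frames {7,9}
pos 3: 7 -> hit
pos 4: 9 -> hit
pos 5: 7 -> hit
pos 6: 6 -> miss, frames {9,7,6}
pos 7: 7 -> hit
pos 8: 8 -> miss, evict 9, frames {6,7,8}
pos 9: 5 -> miss, evict 6, frames {7,8,5}
At position 9, page 6 is evicted.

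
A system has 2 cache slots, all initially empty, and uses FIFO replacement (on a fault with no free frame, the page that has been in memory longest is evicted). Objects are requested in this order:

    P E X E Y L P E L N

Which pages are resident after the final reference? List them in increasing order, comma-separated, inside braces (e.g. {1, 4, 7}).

{L, N}

P: fault, frames {P}
E: fault, frames {P,E}
X: fault, evict P, frames {E,X}
E: hit
Y: fault, evict E, frames {X,Y}
L: fault, evict X, frames {Y,L}
P: fault, evict Y, frames {L,P}
E: fault, evict L, frames {P,E}
L: fault, evict P, frames {E,L}
N: fault, evict E, frames {L,N}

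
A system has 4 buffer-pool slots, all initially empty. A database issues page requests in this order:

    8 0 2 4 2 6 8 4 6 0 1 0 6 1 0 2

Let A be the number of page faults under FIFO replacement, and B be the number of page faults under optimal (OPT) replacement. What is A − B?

Under FIFO: F F F F . F F . . F F . . . . F → 9 faults.
Under OPT: F F F F . F . . . . F . . . . F → 7 faults.
A − B = 9 − 7 = 2.

2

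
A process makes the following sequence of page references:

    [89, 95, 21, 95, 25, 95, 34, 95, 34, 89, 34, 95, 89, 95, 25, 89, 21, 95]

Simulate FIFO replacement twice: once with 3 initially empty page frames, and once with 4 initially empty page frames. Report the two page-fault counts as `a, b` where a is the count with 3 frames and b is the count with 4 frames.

10, 8

3 frames: F F F . F . F F . F . . . . F . F F → 10 faults.
4 frames: F F F . F . F . . F . F . . . . F . → 8 faults.
8 < 10: adding a frame reduced faults, as is typical.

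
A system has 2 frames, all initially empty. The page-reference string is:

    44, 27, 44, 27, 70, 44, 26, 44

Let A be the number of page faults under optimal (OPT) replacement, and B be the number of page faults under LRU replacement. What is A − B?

-1

Under OPT: F F . . F . F . → 4 faults.
Under LRU: F F . . F F F . → 5 faults.
A − B = 4 − 5 = -1.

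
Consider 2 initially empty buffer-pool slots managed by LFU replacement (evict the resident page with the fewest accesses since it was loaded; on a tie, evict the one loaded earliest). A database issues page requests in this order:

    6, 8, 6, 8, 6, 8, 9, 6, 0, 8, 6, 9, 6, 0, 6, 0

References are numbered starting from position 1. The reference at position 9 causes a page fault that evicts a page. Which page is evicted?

pos 1: 6 → fault, frames [6]
pos 2: 8 → fault, frames [6, 8]
pos 3: 6 → hit
pos 4: 8 → hit
pos 5: 6 → hit
pos 6: 8 → hit
pos 7: 9 → fault, evict 6, frames [8, 9]
pos 8: 6 → fault, evict 9, frames [8, 6]
pos 9: 0 → fault, evict 6, frames [8, 0]
At position 9, page 6 is evicted.

6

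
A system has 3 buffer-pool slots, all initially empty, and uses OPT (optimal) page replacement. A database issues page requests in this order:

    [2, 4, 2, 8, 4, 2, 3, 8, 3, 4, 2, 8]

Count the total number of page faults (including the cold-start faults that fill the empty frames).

5

2 → miss, frames (2)
4 → miss, frames (2 4)
2 → hit
8 → miss, frames (2 4 8)
4 → hit
2 → hit
3 → miss, evict 2, frames (4 8 3)
8 → hit
3 → hit
4 → hit
2 → miss, evict 3, frames (4 8 2)
8 → hit
Page faults: 5.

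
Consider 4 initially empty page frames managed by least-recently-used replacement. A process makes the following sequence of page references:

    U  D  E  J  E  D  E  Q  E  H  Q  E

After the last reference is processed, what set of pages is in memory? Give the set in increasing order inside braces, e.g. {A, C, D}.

{D, E, H, Q}

U: fault, frames [U]
D: fault, frames [U, D]
E: fault, frames [U, D, E]
J: fault, frames [U, D, E, J]
E: hit
D: hit
E: hit
Q: fault, evict U, frames [J, D, E, Q]
E: hit
H: fault, evict J, frames [D, Q, E, H]
Q: hit
E: hit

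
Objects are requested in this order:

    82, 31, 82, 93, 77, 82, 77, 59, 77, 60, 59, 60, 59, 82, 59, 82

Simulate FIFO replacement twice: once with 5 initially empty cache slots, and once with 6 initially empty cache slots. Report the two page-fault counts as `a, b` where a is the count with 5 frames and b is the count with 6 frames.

5 frames: F F . F F . . F . F . . . F . . → 7 faults.
6 frames: F F . F F . . F . F . . . . . . → 6 faults.
6 < 7: adding a frame reduced faults, as is typical.

7, 6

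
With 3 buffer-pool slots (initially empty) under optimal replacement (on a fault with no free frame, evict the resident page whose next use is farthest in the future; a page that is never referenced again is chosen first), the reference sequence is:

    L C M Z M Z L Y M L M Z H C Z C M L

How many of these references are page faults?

L: miss, frames {L}
C: miss, frames {L,C}
M: miss, frames {L,C,M}
Z: miss, evict C, frames {L,M,Z}
M: hit
Z: hit
L: hit
Y: miss, evict Z, frames {L,M,Y}
M: hit
L: hit
M: hit
Z: miss, evict Y, frames {L,M,Z}
H: miss, evict L, frames {M,Z,H}
C: miss, evict H, frames {M,Z,C}
Z: hit
C: hit
M: hit
L: miss, evict C, frames {M,Z,L}
Page faults: 9.

9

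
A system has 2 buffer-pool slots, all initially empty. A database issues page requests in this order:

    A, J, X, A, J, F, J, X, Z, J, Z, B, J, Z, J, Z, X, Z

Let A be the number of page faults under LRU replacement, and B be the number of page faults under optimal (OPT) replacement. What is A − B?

Under LRU: F F F F F F . F F F . F F F . . F . → 13 faults.
Under OPT: F F F . F F . F F . . F . F . . F . → 10 faults.
A − B = 13 − 10 = 3.

3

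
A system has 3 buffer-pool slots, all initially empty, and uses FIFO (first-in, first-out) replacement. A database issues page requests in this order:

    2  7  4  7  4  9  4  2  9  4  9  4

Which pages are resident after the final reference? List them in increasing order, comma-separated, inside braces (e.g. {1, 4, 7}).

2 -> fault, frames {2}
7 -> fault, frames {2,7}
4 -> fault, frames {2,7,4}
7 -> hit
4 -> hit
9 -> fault, evict 2, frames {7,4,9}
4 -> hit
2 -> fault, evict 7, frames {4,9,2}
9 -> hit
4 -> hit
9 -> hit
4 -> hit

{2, 4, 9}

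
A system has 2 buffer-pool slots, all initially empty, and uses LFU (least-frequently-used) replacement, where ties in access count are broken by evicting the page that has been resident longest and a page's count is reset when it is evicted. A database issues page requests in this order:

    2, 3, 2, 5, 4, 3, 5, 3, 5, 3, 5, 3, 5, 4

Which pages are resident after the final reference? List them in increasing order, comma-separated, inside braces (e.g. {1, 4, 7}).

2: miss, frames [2]
3: miss, frames [2, 3]
2: hit
5: miss, evict 3, frames [2, 5]
4: miss, evict 5, frames [2, 4]
3: miss, evict 4, frames [2, 3]
5: miss, evict 3, frames [2, 5]
3: miss, evict 5, frames [2, 3]
5: miss, evict 3, frames [2, 5]
3: miss, evict 5, frames [2, 3]
5: miss, evict 3, frames [2, 5]
3: miss, evict 5, frames [2, 3]
5: miss, evict 3, frames [2, 5]
4: miss, evict 5, frames [2, 4]

{2, 4}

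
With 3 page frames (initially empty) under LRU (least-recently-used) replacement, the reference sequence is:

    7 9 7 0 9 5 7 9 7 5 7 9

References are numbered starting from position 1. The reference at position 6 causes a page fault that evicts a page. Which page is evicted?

pos 1: 7 → fault, frames [7]
pos 2: 9 → fault, frames [7, 9]
pos 3: 7 → hit
pos 4: 0 → fault, frames [9, 7, 0]
pos 5: 9 → hit
pos 6: 5 → fault, evict 7, frames [0, 9, 5]
At position 6, page 7 is evicted.

7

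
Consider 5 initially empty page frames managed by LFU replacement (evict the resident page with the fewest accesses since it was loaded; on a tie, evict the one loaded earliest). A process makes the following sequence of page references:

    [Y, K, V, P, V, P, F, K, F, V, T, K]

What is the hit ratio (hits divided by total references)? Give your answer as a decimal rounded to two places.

0.50

Y: miss, frames (Y)
K: miss, frames (Y K)
V: miss, frames (Y K V)
P: miss, frames (Y K V P)
V: hit
P: hit
F: miss, frames (Y K V P F)
K: hit
F: hit
V: hit
T: miss, evict Y, frames (K V P F T)
K: hit
Hits: 6 of 12 references → 6/12 = 0.5000.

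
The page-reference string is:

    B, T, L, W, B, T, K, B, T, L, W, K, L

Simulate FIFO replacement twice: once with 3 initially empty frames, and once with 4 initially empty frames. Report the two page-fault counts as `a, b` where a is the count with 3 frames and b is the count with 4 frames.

9, 10

3 frames: F F F F F F F . . F F . . → 9 faults.
4 frames: F F F F . . F F F F F F . → 10 faults.
10 > 9: adding a frame increased faults — Belady's anomaly.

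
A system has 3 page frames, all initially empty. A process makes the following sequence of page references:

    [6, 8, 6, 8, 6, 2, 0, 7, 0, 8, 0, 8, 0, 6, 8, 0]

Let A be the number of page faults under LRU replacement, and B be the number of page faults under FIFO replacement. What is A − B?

Under LRU: F F . . . F F F . F . . . F . . → 7 faults.
Under FIFO: F F . . . F F F . F . . . F . F → 8 faults.
A − B = 7 − 8 = -1.

-1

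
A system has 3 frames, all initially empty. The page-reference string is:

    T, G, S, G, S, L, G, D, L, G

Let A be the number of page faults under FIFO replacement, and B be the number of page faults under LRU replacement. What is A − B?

1

Under FIFO: F F F . . F . F . F → 6 faults.
Under LRU: F F F . . F . F . . → 5 faults.
A − B = 6 − 5 = 1.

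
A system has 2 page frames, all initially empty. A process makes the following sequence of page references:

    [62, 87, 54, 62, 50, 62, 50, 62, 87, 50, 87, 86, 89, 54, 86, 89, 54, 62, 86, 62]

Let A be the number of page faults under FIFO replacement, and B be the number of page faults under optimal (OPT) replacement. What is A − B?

3

Under FIFO: F F F F F . . . F . . F F F F F F F F . → 14 faults.
Under OPT: F F F . F . . . F . . F F F . F . F F . → 11 faults.
A − B = 14 − 11 = 3.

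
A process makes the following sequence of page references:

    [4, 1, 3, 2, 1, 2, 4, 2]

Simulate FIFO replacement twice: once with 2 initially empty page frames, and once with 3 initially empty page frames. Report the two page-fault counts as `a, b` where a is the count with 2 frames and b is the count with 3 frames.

2 frames: F F F F F . F F → 7 faults.
3 frames: F F F F . . F . → 5 faults.
5 < 7: adding a frame reduced faults, as is typical.

7, 5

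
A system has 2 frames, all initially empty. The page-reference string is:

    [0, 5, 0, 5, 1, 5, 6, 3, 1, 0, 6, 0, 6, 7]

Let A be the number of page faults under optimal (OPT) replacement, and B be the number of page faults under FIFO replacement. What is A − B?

Under OPT: F F . . F . F F . F F . . F → 8 faults.
Under FIFO: F F . . F . F F F F F . . F → 9 faults.
A − B = 8 − 9 = -1.

-1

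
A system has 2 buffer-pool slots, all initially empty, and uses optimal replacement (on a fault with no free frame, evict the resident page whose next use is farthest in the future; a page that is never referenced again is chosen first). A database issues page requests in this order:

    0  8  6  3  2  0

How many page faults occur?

0 -> fault, frames [0]
8 -> fault, frames [0, 8]
6 -> fault, evict 8, frames [0, 6]
3 -> fault, evict 6, frames [0, 3]
2 -> fault, evict 3, frames [0, 2]
0 -> hit
Page faults: 5.

5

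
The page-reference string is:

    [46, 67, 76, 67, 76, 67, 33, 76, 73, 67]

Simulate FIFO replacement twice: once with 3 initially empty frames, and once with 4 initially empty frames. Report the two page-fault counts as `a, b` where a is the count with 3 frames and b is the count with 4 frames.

3 frames: F F F . . . F . F F → 6 faults.
4 frames: F F F . . . F . F . → 5 faults.
5 < 6: adding a frame reduced faults, as is typical.

6, 5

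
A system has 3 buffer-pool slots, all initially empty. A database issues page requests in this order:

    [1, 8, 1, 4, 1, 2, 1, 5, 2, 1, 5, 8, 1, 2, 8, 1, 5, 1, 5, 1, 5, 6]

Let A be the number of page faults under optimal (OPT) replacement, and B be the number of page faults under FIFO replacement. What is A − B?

Under OPT: F F . F . F . F . . . F . . . . F . . . . F → 8 faults.
Under FIFO: F F . F . F F F . . . F . F . F F . . . . F → 11 faults.
A − B = 8 − 11 = -3.

-3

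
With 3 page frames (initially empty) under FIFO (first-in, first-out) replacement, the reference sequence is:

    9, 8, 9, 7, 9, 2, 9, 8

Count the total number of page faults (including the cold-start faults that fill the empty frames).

6

9: fault, frames (9)
8: fault, frames (9 8)
9: hit
7: fault, frames (9 8 7)
9: hit
2: fault, evict 9, frames (8 7 2)
9: fault, evict 8, frames (7 2 9)
8: fault, evict 7, frames (2 9 8)
Page faults: 6.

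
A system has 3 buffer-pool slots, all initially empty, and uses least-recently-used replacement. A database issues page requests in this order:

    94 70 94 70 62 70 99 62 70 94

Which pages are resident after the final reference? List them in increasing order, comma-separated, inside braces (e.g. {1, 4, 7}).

{62, 70, 94}

94: miss, frames [94]
70: miss, frames [94, 70]
94: hit
70: hit
62: miss, frames [94, 70, 62]
70: hit
99: miss, evict 94, frames [62, 70, 99]
62: hit
70: hit
94: miss, evict 99, frames [62, 70, 94]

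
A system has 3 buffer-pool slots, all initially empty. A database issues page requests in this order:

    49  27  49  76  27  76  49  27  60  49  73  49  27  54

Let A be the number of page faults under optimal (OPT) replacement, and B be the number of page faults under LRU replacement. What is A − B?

-1

Under OPT: F F . F . . . . F . F . . F → 6 faults.
Under LRU: F F . F . . . . F . F . F F → 7 faults.
A − B = 6 − 7 = -1.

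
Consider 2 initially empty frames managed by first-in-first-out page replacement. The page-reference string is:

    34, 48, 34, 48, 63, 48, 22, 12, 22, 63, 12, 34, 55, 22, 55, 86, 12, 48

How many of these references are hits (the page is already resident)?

6

34 → fault, frames [34]
48 → fault, frames [34, 48]
34 → hit
48 → hit
63 → fault, evict 34, frames [48, 63]
48 → hit
22 → fault, evict 48, frames [63, 22]
12 → fault, evict 63, frames [22, 12]
22 → hit
63 → fault, evict 22, frames [12, 63]
12 → hit
34 → fault, evict 12, frames [63, 34]
55 → fault, evict 63, frames [34, 55]
22 → fault, evict 34, frames [55, 22]
55 → hit
86 → fault, evict 55, frames [22, 86]
12 → fault, evict 22, frames [86, 12]
48 → fault, evict 86, frames [12, 48]
Hits: 6.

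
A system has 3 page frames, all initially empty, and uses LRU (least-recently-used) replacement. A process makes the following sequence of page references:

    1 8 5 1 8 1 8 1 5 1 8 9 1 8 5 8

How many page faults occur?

5

1 → miss, frames {1}
8 → miss, frames {1,8}
5 → miss, frames {1,8,5}
1 → hit
8 → hit
1 → hit
8 → hit
1 → hit
5 → hit
1 → hit
8 → hit
9 → miss, evict 5, frames {1,8,9}
1 → hit
8 → hit
5 → miss, evict 9, frames {1,8,5}
8 → hit
Page faults: 5.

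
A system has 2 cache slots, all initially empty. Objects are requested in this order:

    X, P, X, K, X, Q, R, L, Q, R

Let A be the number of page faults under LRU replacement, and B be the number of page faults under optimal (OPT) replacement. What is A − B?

1

Under LRU: F F . F . F F F F F → 8 faults.
Under OPT: F F . F . F F F . F → 7 faults.
A − B = 8 − 7 = 1.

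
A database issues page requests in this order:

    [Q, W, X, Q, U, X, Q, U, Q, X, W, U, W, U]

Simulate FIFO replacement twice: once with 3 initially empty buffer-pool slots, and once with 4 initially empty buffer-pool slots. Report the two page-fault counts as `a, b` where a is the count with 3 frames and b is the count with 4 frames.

6, 4

3 frames: F F F . F . F . . . F . . . → 6 faults.
4 frames: F F F . F . . . . . . . . . → 4 faults.
4 < 6: adding a frame reduced faults, as is typical.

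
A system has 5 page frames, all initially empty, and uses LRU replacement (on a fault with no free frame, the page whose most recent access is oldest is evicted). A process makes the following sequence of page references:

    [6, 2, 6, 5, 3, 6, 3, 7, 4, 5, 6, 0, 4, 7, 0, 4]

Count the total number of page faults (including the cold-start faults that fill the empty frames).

6 -> miss, frames {6}
2 -> miss, frames {6,2}
6 -> hit
5 -> miss, frames {2,6,5}
3 -> miss, frames {2,6,5,3}
6 -> hit
3 -> hit
7 -> miss, frames {2,5,6,3,7}
4 -> miss, evict 2, frames {5,6,3,7,4}
5 -> hit
6 -> hit
0 -> miss, evict 3, frames {7,4,5,6,0}
4 -> hit
7 -> hit
0 -> hit
4 -> hit
Page faults: 7.

7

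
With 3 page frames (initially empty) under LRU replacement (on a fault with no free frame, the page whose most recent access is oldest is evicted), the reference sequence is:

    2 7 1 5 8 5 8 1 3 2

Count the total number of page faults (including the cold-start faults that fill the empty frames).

7

2: miss, frames {2}
7: miss, frames {2,7}
1: miss, frames {2,7,1}
5: miss, evict 2, frames {7,1,5}
8: miss, evict 7, frames {1,5,8}
5: hit
8: hit
1: hit
3: miss, evict 5, frames {8,1,3}
2: miss, evict 8, frames {1,3,2}
Page faults: 7.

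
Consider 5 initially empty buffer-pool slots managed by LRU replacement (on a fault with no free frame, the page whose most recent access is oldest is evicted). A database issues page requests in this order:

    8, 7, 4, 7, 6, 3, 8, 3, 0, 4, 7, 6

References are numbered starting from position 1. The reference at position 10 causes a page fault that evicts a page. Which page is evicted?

pos 1: 8 -> miss, frames [8]
pos 2: 7 -> miss, frames [8, 7]
pos 3: 4 -> miss, frames [8, 7, 4]
pos 4: 7 -> hit
pos 5: 6 -> miss, frames [8, 4, 7, 6]
pos 6: 3 -> miss, frames [8, 4, 7, 6, 3]
pos 7: 8 -> hit
pos 8: 3 -> hit
pos 9: 0 -> miss, evict 4, frames [7, 6, 8, 3, 0]
pos 10: 4 -> miss, evict 7, frames [6, 8, 3, 0, 4]
At position 10, page 7 is evicted.

7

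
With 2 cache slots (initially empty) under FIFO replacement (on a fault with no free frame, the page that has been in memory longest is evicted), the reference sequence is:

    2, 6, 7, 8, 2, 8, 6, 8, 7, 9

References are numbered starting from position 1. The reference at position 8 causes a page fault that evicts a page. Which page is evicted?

2

pos 1: 2 → fault, frames [2]
pos 2: 6 → fault, frames [2, 6]
pos 3: 7 → fault, evict 2, frames [6, 7]
pos 4: 8 → fault, evict 6, frames [7, 8]
pos 5: 2 → fault, evict 7, frames [8, 2]
pos 6: 8 → hit
pos 7: 6 → fault, evict 8, frames [2, 6]
pos 8: 8 → fault, evict 2, frames [6, 8]
At position 8, page 2 is evicted.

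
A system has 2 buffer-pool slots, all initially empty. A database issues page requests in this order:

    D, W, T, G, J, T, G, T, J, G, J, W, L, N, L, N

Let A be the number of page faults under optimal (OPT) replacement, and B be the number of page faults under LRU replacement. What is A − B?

Under OPT: F F F F F . F . F . . F F F . . → 10 faults.
Under LRU: F F F F F F F . F F . F F F . . → 12 faults.
A − B = 10 − 12 = -2.

-2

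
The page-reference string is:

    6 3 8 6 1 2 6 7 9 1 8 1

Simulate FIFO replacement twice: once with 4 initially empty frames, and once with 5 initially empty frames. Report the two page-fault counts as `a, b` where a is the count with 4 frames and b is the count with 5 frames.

10, 7

4 frames: F F F . F F F F F F F . → 10 faults.
5 frames: F F F . F F . F F . . . → 7 faults.
7 < 10: adding a frame reduced faults, as is typical.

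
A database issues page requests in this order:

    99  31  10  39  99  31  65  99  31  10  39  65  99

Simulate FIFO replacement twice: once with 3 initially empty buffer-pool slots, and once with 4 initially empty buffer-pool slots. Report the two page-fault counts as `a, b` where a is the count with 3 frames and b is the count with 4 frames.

3 frames: F F F F F F F . . F F . F → 10 faults.
4 frames: F F F F . . F F F F F F F → 11 faults.
11 > 10: adding a frame increased faults — Belady's anomaly.

10, 11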